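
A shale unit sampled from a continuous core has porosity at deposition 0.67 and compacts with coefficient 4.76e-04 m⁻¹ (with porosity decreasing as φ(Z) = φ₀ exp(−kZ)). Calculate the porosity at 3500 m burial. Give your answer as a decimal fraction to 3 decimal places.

0.127

Working in km (1 km = 1000 m; k in km⁻¹ = k in m⁻¹ × 1000):
φ = φ₀·exp(−k·Z) = 0.67 × exp(−0.476 × 3.5) = 0.67 × exp(−1.666)
  = 0.67 × 0.1890 = 0.1266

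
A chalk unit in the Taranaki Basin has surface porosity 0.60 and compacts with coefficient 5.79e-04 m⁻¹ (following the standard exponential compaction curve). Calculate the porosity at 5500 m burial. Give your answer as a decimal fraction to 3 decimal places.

Working in km (1 km = 1000 m; k in km⁻¹ = k in m⁻¹ × 1000):
phi = phi₀·exp(−k·Z) = 0.6 × exp(−0.579 × 5.5) = 0.6 × exp(−3.184)
  = 0.6 × 0.0414 = 0.0248

0.025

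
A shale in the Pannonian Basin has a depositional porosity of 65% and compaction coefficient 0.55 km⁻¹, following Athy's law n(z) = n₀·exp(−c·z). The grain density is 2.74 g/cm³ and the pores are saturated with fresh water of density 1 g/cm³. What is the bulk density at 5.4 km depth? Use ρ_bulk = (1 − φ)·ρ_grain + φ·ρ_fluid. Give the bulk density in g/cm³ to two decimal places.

Porosity at depth: n = 0.65·exp(−0.55×5.4) = 0.65×0.0513 = 0.0333
Bulk density: ρ_b = (1−n)ρ_g + n·ρ_f = 0.9667×2.74 + 0.0333×1
       = 2.649 + 0.033 = 2.682 g/cm³

2.68 g/cm³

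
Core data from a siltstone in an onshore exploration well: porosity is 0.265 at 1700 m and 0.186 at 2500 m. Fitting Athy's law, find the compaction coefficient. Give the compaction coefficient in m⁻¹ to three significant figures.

0.000442 m⁻¹

Working in km (1 km = 1000 m; k in km⁻¹ = k in m⁻¹ × 1000):
Athy: phi(z) = phi₀ e^(−kz) ⇒ phi₁/phi₂ = e^{k(z₂−z₁)} ⇒ k = ln(phi₁/phi₂)/(z₂−z₁)
k = ln(0.265/0.186) / (2.5 − 1.7) = ln(1.425) / 0.8 = 0.3540 / 0.8 = 0.4425 km⁻¹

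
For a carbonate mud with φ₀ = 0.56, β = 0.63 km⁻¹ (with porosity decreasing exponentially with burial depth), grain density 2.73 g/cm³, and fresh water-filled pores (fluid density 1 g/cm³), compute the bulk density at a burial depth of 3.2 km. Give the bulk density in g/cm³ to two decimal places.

Porosity at depth: φ = 0.56·exp(−0.63×3.2) = 0.56×0.1332 = 0.0746
Bulk density: ρ_b = (1−φ)ρ_g + φ·ρ_f = 0.9254×2.73 + 0.0746×1
       = 2.526 + 0.075 = 2.601 g/cm³

2.60 g/cm³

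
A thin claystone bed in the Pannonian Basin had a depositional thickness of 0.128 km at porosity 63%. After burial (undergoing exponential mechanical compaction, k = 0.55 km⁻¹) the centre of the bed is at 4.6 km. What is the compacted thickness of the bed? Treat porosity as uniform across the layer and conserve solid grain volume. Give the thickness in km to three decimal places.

0.050 km

Porosity at 4.6 km: φ = 0.63·exp(−0.55×4.6) = 0.0502
Solid-volume conservation: h(1−φ) = h₀(1−φ₀) ⇒ h = h₀·(1−φ₀)/(1−φ)
h = 0.128 × (1 − 0.63)/(1 − 0.0502) = 0.128 × 0.3895 = 0.0499 km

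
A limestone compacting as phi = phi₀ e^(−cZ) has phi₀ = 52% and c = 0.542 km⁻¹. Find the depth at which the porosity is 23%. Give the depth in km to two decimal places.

1.51 km

Invert Athy's law: Z = ln(phi₀/phi) / c
Z = ln(0.52/0.23) / 0.542 = ln(2.261) / 0.542 = 0.8157 / 0.542 = 1.505 km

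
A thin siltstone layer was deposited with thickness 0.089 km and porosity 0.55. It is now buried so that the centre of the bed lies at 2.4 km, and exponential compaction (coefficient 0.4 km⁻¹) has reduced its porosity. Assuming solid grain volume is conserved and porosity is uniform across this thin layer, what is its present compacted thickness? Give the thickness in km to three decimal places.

0.051 km

Porosity at 2.4 km: phi = 0.55·exp(−0.4×2.4) = 0.2106
Solid-volume conservation: h(1−phi) = h₀(1−phi₀) ⇒ h = h₀·(1−phi₀)/(1−phi)
h = 0.089 × (1 − 0.55)/(1 − 0.2106) = 0.089 × 0.5700 = 0.0507 km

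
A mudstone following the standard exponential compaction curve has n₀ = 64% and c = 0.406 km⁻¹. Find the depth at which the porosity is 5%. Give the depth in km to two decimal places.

6.28 km

Invert Athy's law: z = ln(n₀/n) / c
z = ln(0.64/0.05) / 0.406 = ln(12.8) / 0.406 = 2.5494 / 0.406 = 6.279 km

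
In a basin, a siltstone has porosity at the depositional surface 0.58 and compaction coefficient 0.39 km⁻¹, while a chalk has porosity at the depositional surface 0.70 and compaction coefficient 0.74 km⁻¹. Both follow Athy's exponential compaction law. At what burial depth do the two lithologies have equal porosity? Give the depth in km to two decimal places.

0.54 km

Set φ₀ₐ e^(−cₐZ) = φ₀ᵦ e^(−cᵦZ) ⇒ ln(φ₀ₐ/φ₀ᵦ) = (cₐ − cᵦ)·Z
Z = ln(0.58/0.7) / (0.39 − 0.74) = -0.1881 / -0.35 = 0.537 km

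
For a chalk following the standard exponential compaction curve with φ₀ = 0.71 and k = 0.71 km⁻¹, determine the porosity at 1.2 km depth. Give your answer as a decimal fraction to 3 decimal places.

0.303

φ = φ₀·exp(−k·d) = 0.71 × exp(−0.71 × 1.2) = 0.71 × exp(−0.852)
  = 0.71 × 0.4266 = 0.3029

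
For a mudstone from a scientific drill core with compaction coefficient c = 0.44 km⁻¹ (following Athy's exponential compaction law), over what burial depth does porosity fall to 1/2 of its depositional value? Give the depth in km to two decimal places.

phi/phi₀ = 1/2 ⇒ exp(−c·Z) = 1/2 ⇒ Z = ln(2) / c
Z = 0.6931 / 0.44 = 1.575 km

1.58 km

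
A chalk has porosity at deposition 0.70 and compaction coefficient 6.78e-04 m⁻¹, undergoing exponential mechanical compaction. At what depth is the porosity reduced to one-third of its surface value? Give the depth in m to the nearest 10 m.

1620 m

Working in km (1 km = 1000 m; k in km⁻¹ = k in m⁻¹ × 1000):
n/n₀ = 1/3 ⇒ exp(−k·Z) = 1/3 ⇒ Z = ln(3) / k
Z = 1.0986 / 0.678 = 1.620 km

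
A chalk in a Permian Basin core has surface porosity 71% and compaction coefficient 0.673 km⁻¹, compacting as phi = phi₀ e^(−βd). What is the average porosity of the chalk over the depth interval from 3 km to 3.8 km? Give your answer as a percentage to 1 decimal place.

7.3%

⟨phi⟩ = (1/(d₂−d₁)) ∫ phi₀ e^(−βd) dd = phi₀·(e^(−β·d₁) − e^(−β·d₂)) / (β·(d₂−d₁))
e^(−0.673×3) = 0.1328; e^(−0.673×3.8) = 0.0775
⟨phi⟩ = 0.71 × (0.1328 − 0.0775) / (0.673 × 0.8) = 0.71 × 0.1027 = 0.0729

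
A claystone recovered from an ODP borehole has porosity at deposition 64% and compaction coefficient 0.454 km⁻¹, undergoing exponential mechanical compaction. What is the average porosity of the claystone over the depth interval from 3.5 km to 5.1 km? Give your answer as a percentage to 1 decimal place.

9.3%

⟨n⟩ = (1/(d₂−d₁)) ∫ n₀ e^(−cd) dd = n₀·(e^(−c·d₁) − e^(−c·d₂)) / (c·(d₂−d₁))
e^(−0.454×3.5) = 0.2041; e^(−0.454×5.1) = 0.0987
⟨n⟩ = 0.64 × (0.2041 − 0.0987) / (0.454 × 1.6) = 0.64 × 0.1451 = 0.0929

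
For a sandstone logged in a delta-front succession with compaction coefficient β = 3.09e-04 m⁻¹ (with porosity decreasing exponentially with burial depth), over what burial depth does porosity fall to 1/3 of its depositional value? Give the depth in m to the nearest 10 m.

Working in km (1 km = 1000 m; β in km⁻¹ = β in m⁻¹ × 1000):
phi/phi₀ = 1/3 ⇒ exp(−β·z) = 1/3 ⇒ z = ln(3) / β
z = 1.0986 / 0.309 = 3.555 km

3560 m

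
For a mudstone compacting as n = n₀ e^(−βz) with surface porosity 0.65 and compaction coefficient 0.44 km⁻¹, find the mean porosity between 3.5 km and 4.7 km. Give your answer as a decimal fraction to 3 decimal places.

⟨n⟩ = (1/(z₂−z₁)) ∫ n₀ e^(−βz) dz = n₀·(e^(−β·z₁) − e^(−β·z₂)) / (β·(z₂−z₁))
e^(−0.44×3.5) = 0.2144; e^(−0.44×4.7) = 0.1264
⟨n⟩ = 0.65 × (0.2144 − 0.1264) / (0.44 × 1.2) = 0.65 × 0.1666 = 0.1083

0.108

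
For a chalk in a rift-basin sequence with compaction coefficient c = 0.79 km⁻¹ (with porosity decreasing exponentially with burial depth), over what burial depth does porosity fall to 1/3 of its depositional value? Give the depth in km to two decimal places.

n/n₀ = 1/3 ⇒ exp(−c·z) = 1/3 ⇒ z = ln(3) / c
z = 1.0986 / 0.79 = 1.391 km

1.39 km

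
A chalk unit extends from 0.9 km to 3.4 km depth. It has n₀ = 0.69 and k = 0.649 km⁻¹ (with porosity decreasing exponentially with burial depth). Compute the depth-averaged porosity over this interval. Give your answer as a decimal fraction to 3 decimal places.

0.190

⟨n⟩ = (1/(Z₂−Z₁)) ∫ n₀ e^(−kZ) dZ = n₀·(e^(−k·Z₁) − e^(−k·Z₂)) / (k·(Z₂−Z₁))
e^(−0.649×0.9) = 0.5576; e^(−0.649×3.4) = 0.1101
⟨n⟩ = 0.69 × (0.5576 − 0.1101) / (0.649 × 2.5) = 0.69 × 0.2758 = 0.1903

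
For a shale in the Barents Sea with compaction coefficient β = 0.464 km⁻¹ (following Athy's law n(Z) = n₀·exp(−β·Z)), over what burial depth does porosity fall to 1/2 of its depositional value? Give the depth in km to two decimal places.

n/n₀ = 1/2 ⇒ exp(−β·Z) = 1/2 ⇒ Z = ln(2) / β
Z = 0.6931 / 0.464 = 1.494 km

1.49 km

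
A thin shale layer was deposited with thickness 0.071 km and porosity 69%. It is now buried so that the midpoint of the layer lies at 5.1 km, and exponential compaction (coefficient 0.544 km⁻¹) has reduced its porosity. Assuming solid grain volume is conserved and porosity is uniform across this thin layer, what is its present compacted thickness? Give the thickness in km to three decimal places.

0.023 km

Porosity at 5.1 km: phi = 0.69·exp(−0.544×5.1) = 0.0430
Solid-volume conservation: h(1−phi) = h₀(1−phi₀) ⇒ h = h₀·(1−phi₀)/(1−phi)
h = 0.071 × (1 − 0.69)/(1 − 0.0430) = 0.071 × 0.3239 = 0.0230 km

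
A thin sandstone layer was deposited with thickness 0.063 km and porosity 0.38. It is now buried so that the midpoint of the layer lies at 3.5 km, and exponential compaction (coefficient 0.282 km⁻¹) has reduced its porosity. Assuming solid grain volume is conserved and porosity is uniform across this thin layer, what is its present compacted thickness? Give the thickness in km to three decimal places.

0.046 km

Porosity at 3.5 km: φ = 0.38·exp(−0.282×3.5) = 0.1416
Solid-volume conservation: h(1−φ) = h₀(1−φ₀) ⇒ h = h₀·(1−φ₀)/(1−φ)
h = 0.063 × (1 − 0.38)/(1 − 0.1416) = 0.063 × 0.7223 = 0.0455 km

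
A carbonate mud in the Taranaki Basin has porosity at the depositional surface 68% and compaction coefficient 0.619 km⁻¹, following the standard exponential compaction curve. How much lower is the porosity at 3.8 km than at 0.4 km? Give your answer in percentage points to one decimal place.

46.6 percentage points

n(0.4) = 0.68·e^(−0.619×0.4) = 0.5309
n(3.8) = 0.68·e^(−0.619×3.8) = 0.0647
Δn = 0.5309 − 0.0647 = 0.4661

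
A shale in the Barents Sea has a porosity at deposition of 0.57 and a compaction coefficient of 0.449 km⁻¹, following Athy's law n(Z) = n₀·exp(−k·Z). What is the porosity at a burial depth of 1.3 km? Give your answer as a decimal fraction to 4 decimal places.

n = n₀·exp(−k·Z) = 0.57 × exp(−0.449 × 1.3) = 0.57 × exp(−0.5837)
  = 0.57 × 0.5578 = 0.3180

0.3180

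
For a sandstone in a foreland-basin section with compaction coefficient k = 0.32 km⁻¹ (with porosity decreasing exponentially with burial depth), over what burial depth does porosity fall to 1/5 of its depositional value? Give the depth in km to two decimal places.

phi/phi₀ = 1/5 ⇒ exp(−k·z) = 1/5 ⇒ z = ln(5) / k
z = 1.6094 / 0.32 = 5.029 km

5.03 km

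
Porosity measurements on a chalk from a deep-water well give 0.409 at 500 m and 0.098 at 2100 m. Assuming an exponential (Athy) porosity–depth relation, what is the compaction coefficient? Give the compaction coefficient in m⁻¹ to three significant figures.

Working in km (1 km = 1000 m; k in km⁻¹ = k in m⁻¹ × 1000):
Athy: phi(d) = phi₀ e^(−kd) ⇒ phi₁/phi₂ = e^{k(d₂−d₁)} ⇒ k = ln(phi₁/phi₂)/(d₂−d₁)
k = ln(0.409/0.098) / (2.1 − 0.5) = ln(4.173) / 1.6 = 1.4287 / 1.6 = 0.893 km⁻¹

0.000893 m⁻¹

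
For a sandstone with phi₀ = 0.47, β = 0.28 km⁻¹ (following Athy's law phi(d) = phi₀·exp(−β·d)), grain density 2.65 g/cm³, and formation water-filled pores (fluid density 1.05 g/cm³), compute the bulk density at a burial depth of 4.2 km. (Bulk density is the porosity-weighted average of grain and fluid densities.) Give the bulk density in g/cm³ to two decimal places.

2.42 g/cm³

Porosity at depth: phi = 0.47·exp(−0.28×4.2) = 0.47×0.3085 = 0.1450
Bulk density: ρ_b = (1−phi)ρ_g + phi·ρ_f = 0.8550×2.65 + 0.1450×1.05
       = 2.266 + 0.152 = 2.418 g/cm³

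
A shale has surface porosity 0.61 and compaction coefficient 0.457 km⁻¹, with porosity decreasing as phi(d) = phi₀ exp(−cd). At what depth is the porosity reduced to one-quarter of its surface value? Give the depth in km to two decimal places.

phi/phi₀ = 1/4 ⇒ exp(−c·d) = 1/4 ⇒ d = ln(4) / c
d = 1.3863 / 0.457 = 3.033 km

3.03 km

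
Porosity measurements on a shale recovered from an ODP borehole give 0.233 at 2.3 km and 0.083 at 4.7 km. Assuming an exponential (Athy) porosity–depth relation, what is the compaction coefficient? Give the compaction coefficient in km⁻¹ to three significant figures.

Athy: φ(d) = φ₀ e^(−cd) ⇒ φ₁/φ₂ = e^{c(d₂−d₁)} ⇒ c = ln(φ₁/φ₂)/(d₂−d₁)
c = ln(0.233/0.083) / (4.7 − 2.3) = ln(2.807) / 2.4 = 1.0322 / 2.4 = 0.4301 km⁻¹

0.430 km⁻¹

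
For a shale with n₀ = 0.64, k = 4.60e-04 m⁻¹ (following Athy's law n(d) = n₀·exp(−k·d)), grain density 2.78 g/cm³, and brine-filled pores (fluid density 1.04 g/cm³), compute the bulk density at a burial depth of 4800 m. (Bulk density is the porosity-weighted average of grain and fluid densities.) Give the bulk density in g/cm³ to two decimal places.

2.66 g/cm³

Working in km (1 km = 1000 m; k in km⁻¹ = k in m⁻¹ × 1000):
Porosity at depth: n = 0.64·exp(−0.46×4.8) = 0.64×0.1099 = 0.0703
Bulk density: ρ_b = (1−n)ρ_g + n·ρ_f = 0.9297×2.78 + 0.0703×1.04
       = 2.584 + 0.073 = 2.658 g/cm³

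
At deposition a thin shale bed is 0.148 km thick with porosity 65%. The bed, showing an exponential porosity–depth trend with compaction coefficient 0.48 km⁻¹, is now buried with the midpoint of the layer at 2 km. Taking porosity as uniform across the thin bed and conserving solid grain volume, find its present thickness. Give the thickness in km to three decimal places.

0.069 km

Porosity at 2 km: n = 0.65·exp(−0.48×2) = 0.2489
Solid-volume conservation: h(1−n) = h₀(1−n₀) ⇒ h = h₀·(1−n₀)/(1−n)
h = 0.148 × (1 − 0.65)/(1 − 0.2489) = 0.148 × 0.4660 = 0.0690 km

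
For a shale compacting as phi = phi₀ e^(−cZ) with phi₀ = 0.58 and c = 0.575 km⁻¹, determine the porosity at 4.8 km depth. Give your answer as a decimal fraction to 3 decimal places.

phi = phi₀·exp(−c·Z) = 0.58 × exp(−0.575 × 4.8) = 0.58 × exp(−2.76)
  = 0.58 × 0.0633 = 0.0367

0.037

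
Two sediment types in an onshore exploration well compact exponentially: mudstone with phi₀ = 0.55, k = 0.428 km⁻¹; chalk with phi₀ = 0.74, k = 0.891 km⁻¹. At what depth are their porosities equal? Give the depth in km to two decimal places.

0.64 km

Set phi₀ₐ e^(−kₐz) = phi₀ᵦ e^(−kᵦz) ⇒ ln(phi₀ₐ/phi₀ᵦ) = (kₐ − kᵦ)·z
z = ln(0.55/0.74) / (0.428 − 0.891) = -0.2967 / -0.463 = 0.641 km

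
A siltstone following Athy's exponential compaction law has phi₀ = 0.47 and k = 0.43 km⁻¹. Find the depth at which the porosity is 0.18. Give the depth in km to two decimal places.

Invert Athy's law: z = ln(phi₀/phi) / k
z = ln(0.47/0.18) / 0.43 = ln(2.611) / 0.43 = 0.9598 / 0.43 = 2.232 km

2.23 km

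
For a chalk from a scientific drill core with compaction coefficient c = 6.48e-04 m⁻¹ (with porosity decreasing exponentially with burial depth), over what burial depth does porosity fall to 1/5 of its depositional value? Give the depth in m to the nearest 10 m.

Working in km (1 km = 1000 m; c in km⁻¹ = c in m⁻¹ × 1000):
phi/phi₀ = 1/5 ⇒ exp(−c·z) = 1/5 ⇒ z = ln(5) / c
z = 1.6094 / 0.648 = 2.484 km

2480 m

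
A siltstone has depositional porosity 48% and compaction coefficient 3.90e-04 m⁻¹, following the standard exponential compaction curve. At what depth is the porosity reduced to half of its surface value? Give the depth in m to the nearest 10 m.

Working in km (1 km = 1000 m; β in km⁻¹ = β in m⁻¹ × 1000):
phi/phi₀ = 1/2 ⇒ exp(−β·z) = 1/2 ⇒ z = ln(2) / β
z = 0.6931 / 0.39 = 1.777 km

1780 m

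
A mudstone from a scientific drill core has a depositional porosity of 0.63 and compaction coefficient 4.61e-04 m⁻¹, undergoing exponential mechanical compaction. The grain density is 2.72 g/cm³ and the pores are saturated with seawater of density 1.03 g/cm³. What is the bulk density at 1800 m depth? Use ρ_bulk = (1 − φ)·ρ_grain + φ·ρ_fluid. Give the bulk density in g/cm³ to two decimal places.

Working in km (1 km = 1000 m; k in km⁻¹ = k in m⁻¹ × 1000):
Porosity at depth: φ = 0.63·exp(−0.461×1.8) = 0.63×0.4361 = 0.2748
Bulk density: ρ_b = (1−φ)ρ_g + φ·ρ_f = 0.7252×2.72 + 0.2748×1.03
       = 1.973 + 0.283 = 2.256 g/cm³

2.26 g/cm³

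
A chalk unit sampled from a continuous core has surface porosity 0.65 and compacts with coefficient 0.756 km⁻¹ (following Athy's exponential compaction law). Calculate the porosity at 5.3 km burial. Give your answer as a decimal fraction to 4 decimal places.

phi = phi₀·exp(−c·z) = 0.65 × exp(−0.756 × 5.3) = 0.65 × exp(−4.007)
  = 0.65 × 0.0182 = 0.0118

0.0118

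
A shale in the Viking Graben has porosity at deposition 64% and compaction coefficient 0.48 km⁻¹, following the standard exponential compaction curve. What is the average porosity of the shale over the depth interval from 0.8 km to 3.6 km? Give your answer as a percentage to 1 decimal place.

⟨phi⟩ = (1/(z₂−z₁)) ∫ phi₀ e^(−cz) dz = phi₀·(e^(−c·z₁) − e^(−c·z₂)) / (c·(z₂−z₁))
e^(−0.48×0.8) = 0.6811; e^(−0.48×3.6) = 0.1776
⟨phi⟩ = 0.64 × (0.6811 − 0.1776) / (0.48 × 2.8) = 0.64 × 0.3746 = 0.2398

24.0%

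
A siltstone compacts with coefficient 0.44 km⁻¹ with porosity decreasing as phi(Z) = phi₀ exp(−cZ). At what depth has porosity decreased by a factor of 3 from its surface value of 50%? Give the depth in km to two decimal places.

2.50 km

phi/phi₀ = 1/3 ⇒ exp(−c·Z) = 1/3 ⇒ Z = ln(3) / c
Z = 1.0986 / 0.44 = 2.497 km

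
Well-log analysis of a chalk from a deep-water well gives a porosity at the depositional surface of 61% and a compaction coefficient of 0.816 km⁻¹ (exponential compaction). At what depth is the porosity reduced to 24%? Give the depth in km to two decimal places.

Invert Athy's law: Z = ln(n₀/n) / k
Z = ln(0.61/0.24) / 0.816 = ln(2.542) / 0.816 = 0.9328 / 0.816 = 1.143 km

1.14 km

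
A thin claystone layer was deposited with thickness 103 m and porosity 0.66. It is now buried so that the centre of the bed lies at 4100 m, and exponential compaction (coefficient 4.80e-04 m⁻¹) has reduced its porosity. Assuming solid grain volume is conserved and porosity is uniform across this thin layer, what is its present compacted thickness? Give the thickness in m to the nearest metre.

39 m

Working in km (1 km = 1000 m; β in km⁻¹ = β in m⁻¹ × 1000):
Porosity at 4.1 km: n = 0.66·exp(−0.48×4.1) = 0.0922
Solid-volume conservation: h(1−n) = h₀(1−n₀) ⇒ h = h₀·(1−n₀)/(1−n)
h = 0.103 × (1 − 0.66)/(1 − 0.0922) = 0.103 × 0.3745 = 0.0386 km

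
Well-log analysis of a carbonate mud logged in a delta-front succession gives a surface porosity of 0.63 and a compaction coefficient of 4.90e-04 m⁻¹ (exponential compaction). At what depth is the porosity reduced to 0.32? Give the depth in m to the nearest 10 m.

Working in km (1 km = 1000 m; β in km⁻¹ = β in m⁻¹ × 1000):
Invert Athy's law: d = ln(φ₀/φ) / β
d = ln(0.63/0.32) / 0.49 = ln(1.969) / 0.49 = 0.6774 / 0.49 = 1.382 km

1380 m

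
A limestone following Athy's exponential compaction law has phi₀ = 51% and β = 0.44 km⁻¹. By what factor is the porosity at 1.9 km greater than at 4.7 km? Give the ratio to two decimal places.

phi(Z₁)/phi(Z₂) = e^(−β·Z₁)/e^(−β·Z₂) = e^{β(Z₂−Z₁)}
= exp(0.44 × 2.8) = exp(1.232) = 3.4281

3.43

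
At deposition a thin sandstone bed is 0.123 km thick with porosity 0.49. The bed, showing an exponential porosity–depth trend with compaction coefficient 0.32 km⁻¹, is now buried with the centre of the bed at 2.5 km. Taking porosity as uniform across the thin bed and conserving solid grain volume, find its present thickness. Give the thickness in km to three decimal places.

0.080 km

Porosity at 2.5 km: phi = 0.49·exp(−0.32×2.5) = 0.2202
Solid-volume conservation: h(1−phi) = h₀(1−phi₀) ⇒ h = h₀·(1−phi₀)/(1−phi)
h = 0.123 × (1 − 0.49)/(1 − 0.2202) = 0.123 × 0.6540 = 0.0804 km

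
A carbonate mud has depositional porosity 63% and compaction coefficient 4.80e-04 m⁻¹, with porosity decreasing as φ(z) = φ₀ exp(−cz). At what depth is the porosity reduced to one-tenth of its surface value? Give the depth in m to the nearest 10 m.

4800 m

Working in km (1 km = 1000 m; c in km⁻¹ = c in m⁻¹ × 1000):
φ/φ₀ = 1/10 ⇒ exp(−c·z) = 1/10 ⇒ z = ln(10) / c
z = 2.3026 / 0.48 = 4.797 km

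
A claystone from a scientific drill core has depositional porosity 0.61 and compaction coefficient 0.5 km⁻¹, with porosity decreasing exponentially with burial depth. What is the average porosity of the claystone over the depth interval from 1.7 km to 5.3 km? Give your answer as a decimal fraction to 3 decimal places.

0.121

⟨phi⟩ = (1/(z₂−z₁)) ∫ phi₀ e^(−cz) dz = phi₀·(e^(−c·z₁) − e^(−c·z₂)) / (c·(z₂−z₁))
e^(−0.5×1.7) = 0.4274; e^(−0.5×5.3) = 0.0707
⟨phi⟩ = 0.61 × (0.4274 − 0.0707) / (0.5 × 3.6) = 0.61 × 0.1982 = 0.1209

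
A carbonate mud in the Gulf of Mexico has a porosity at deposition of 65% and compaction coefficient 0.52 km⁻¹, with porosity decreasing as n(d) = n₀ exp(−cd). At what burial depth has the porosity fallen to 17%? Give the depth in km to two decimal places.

Invert Athy's law: d = ln(n₀/n) / c
d = ln(0.65/0.17) / 0.52 = ln(3.824) / 0.52 = 1.3412 / 0.52 = 2.579 km

2.58 km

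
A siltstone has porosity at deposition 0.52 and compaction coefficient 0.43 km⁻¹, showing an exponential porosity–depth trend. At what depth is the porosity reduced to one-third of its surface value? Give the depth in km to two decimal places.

2.55 km

n/n₀ = 1/3 ⇒ exp(−β·d) = 1/3 ⇒ d = ln(3) / β
d = 1.0986 / 0.43 = 2.555 km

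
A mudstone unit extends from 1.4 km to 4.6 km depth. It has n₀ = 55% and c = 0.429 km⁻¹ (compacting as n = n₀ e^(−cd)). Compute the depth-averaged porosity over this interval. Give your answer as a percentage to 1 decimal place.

⟨n⟩ = (1/(d₂−d₁)) ∫ n₀ e^(−cd) dd = n₀·(e^(−c·d₁) − e^(−c·d₂)) / (c·(d₂−d₁))
e^(−0.429×1.4) = 0.5485; e^(−0.429×4.6) = 0.1390
⟨n⟩ = 0.55 × (0.5485 − 0.1390) / (0.429 × 3.2) = 0.55 × 0.2983 = 0.1641

16.4%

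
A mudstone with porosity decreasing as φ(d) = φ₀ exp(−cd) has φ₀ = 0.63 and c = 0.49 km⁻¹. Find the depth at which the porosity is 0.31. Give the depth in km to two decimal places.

1.45 km

Invert Athy's law: d = ln(φ₀/φ) / c
d = ln(0.63/0.31) / 0.49 = ln(2.032) / 0.49 = 0.7091 / 0.49 = 1.447 km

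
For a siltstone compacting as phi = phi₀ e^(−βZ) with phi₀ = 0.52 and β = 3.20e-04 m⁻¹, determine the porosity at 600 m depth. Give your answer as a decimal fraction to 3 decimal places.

Working in km (1 km = 1000 m; β in km⁻¹ = β in m⁻¹ × 1000):
phi = phi₀·exp(−β·Z) = 0.52 × exp(−0.32 × 0.6) = 0.52 × exp(−0.192)
  = 0.52 × 0.8253 = 0.4292

0.429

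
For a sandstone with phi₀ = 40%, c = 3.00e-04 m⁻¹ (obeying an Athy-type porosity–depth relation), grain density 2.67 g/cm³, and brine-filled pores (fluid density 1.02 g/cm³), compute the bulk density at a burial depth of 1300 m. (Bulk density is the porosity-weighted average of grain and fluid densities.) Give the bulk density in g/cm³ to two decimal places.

Working in km (1 km = 1000 m; c in km⁻¹ = c in m⁻¹ × 1000):
Porosity at depth: phi = 0.4·exp(−0.3×1.3) = 0.4×0.6771 = 0.2708
Bulk density: ρ_b = (1−phi)ρ_g + phi·ρ_f = 0.7292×2.67 + 0.2708×1.02
       = 1.947 + 0.276 = 2.223 g/cm³

2.22 g/cm³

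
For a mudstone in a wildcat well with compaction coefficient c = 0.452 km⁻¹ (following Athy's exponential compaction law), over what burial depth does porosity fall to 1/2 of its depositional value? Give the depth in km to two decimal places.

1.53 km

phi/phi₀ = 1/2 ⇒ exp(−c·Z) = 1/2 ⇒ Z = ln(2) / c
Z = 0.6931 / 0.452 = 1.534 km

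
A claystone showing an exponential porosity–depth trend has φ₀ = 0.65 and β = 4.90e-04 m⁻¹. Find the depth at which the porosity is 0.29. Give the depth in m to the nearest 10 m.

Working in km (1 km = 1000 m; β in km⁻¹ = β in m⁻¹ × 1000):
Invert Athy's law: Z = ln(φ₀/φ) / β
Z = ln(0.65/0.29) / 0.49 = ln(2.241) / 0.49 = 0.8071 / 0.49 = 1.647 km

1650 m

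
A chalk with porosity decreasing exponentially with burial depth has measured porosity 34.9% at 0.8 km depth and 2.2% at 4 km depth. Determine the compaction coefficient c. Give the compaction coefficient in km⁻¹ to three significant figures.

Athy: phi(Z) = phi₀ e^(−cZ) ⇒ phi₁/phi₂ = e^{c(Z₂−Z₁)} ⇒ c = ln(phi₁/phi₂)/(Z₂−Z₁)
c = ln(0.349/0.022) / (4 − 0.8) = ln(15.86) / 3.2 = 2.7640 / 3.2 = 0.8638 km⁻¹

0.864 km⁻¹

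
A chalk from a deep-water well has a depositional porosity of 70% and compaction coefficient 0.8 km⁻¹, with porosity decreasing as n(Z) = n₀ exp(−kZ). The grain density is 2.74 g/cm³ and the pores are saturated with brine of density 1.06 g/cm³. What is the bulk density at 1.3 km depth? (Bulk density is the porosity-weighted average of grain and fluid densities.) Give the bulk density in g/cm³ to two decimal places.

2.32 g/cm³

Porosity at depth: n = 0.7·exp(−0.8×1.3) = 0.7×0.3535 = 0.2474
Bulk density: ρ_b = (1−n)ρ_g + n·ρ_f = 0.7526×2.74 + 0.2474×1.06
       = 2.062 + 0.262 = 2.324 g/cm³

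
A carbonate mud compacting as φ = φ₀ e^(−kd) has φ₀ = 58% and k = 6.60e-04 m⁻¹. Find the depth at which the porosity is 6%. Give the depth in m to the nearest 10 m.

Working in km (1 km = 1000 m; k in km⁻¹ = k in m⁻¹ × 1000):
Invert Athy's law: d = ln(φ₀/φ) / k
d = ln(0.58/0.06) / 0.66 = ln(9.667) / 0.66 = 2.2687 / 0.66 = 3.437 km

3440 m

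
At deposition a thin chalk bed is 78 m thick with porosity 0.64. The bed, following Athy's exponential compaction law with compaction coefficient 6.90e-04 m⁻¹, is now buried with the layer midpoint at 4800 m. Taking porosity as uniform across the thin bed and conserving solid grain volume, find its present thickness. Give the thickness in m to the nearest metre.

29 m

Working in km (1 km = 1000 m; k in km⁻¹ = k in m⁻¹ × 1000):
Porosity at 4.8 km: n = 0.64·exp(−0.69×4.8) = 0.0233
Solid-volume conservation: h(1−n) = h₀(1−n₀) ⇒ h = h₀·(1−n₀)/(1−n)
h = 0.078 × (1 − 0.64)/(1 − 0.0233) = 0.078 × 0.3686 = 0.0288 km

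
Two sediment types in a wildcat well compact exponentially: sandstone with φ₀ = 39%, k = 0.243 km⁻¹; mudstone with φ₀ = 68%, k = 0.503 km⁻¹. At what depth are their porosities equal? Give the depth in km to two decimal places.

Set φ₀ₐ e^(−kₐz) = φ₀ᵦ e^(−kᵦz) ⇒ ln(φ₀ₐ/φ₀ᵦ) = (kₐ − kᵦ)·z
z = ln(0.39/0.68) / (0.243 − 0.503) = -0.5559 / -0.26 = 2.138 km

2.14 km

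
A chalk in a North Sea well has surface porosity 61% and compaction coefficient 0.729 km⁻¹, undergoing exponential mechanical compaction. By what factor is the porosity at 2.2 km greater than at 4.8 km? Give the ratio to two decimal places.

6.66

φ(Z₁)/φ(Z₂) = e^(−k·Z₁)/e^(−k·Z₂) = e^{k(Z₂−Z₁)}
= exp(0.729 × 2.6) = exp(1.895) = 6.6552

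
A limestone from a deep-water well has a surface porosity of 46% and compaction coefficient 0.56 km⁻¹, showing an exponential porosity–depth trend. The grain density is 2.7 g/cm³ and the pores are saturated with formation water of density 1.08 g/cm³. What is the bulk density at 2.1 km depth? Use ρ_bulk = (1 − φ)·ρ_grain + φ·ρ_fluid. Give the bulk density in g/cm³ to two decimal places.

Porosity at depth: phi = 0.46·exp(−0.56×2.1) = 0.46×0.3085 = 0.1419
Bulk density: ρ_b = (1−phi)ρ_g + phi·ρ_f = 0.8581×2.7 + 0.1419×1.08
       = 2.317 + 0.153 = 2.470 g/cm³

2.47 g/cm³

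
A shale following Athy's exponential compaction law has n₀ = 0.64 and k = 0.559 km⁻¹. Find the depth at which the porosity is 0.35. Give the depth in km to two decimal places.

Invert Athy's law: d = ln(n₀/n) / k
d = ln(0.64/0.35) / 0.559 = ln(1.829) / 0.559 = 0.6035 / 0.559 = 1.080 km

1.08 km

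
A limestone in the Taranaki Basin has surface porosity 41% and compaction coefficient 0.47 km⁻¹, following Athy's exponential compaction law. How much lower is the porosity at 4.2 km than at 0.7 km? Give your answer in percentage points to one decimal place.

n(0.7) = 0.41·e^(−0.47×0.7) = 0.2951
n(4.2) = 0.41·e^(−0.47×4.2) = 0.0569
Δn = 0.2951 − 0.0569 = 0.2381

23.8 percentage points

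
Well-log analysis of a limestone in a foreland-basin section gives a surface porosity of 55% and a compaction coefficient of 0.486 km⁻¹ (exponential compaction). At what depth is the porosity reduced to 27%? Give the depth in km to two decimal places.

Invert Athy's law: Z = ln(n₀/n) / β
Z = ln(0.55/0.27) / 0.486 = ln(2.037) / 0.486 = 0.7115 / 0.486 = 1.464 km

1.46 km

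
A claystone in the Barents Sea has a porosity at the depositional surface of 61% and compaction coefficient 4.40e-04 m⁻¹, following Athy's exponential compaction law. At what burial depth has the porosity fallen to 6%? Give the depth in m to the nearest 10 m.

Working in km (1 km = 1000 m; β in km⁻¹ = β in m⁻¹ × 1000):
Invert Athy's law: z = ln(phi₀/phi) / β
z = ln(0.61/0.06) / 0.44 = ln(10.17) / 0.44 = 2.3191 / 0.44 = 5.271 km

5270 m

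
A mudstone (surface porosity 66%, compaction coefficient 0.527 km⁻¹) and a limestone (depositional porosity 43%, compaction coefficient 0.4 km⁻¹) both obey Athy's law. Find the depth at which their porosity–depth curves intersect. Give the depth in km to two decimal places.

3.37 km

Set phi₀ₐ e^(−cₐd) = phi₀ᵦ e^(−cᵦd) ⇒ ln(phi₀ₐ/phi₀ᵦ) = (cₐ − cᵦ)·d
d = ln(0.66/0.43) / (0.527 − 0.4) = 0.4285 / 0.127 = 3.374 km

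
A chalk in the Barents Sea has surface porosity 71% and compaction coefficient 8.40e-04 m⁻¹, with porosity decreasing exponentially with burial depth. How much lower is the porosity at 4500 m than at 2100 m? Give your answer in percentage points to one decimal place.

Working in km (1 km = 1000 m; k in km⁻¹ = k in m⁻¹ × 1000):
n(2.1) = 0.71·e^(−0.84×2.1) = 0.1217
n(4.5) = 0.71·e^(−0.84×4.5) = 0.0162
Δn = 0.1217 − 0.0162 = 0.1055

10.5 percentage points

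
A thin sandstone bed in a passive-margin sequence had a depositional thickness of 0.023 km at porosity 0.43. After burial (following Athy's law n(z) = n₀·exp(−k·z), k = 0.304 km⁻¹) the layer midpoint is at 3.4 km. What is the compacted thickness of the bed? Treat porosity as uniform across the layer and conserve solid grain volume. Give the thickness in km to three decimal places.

Porosity at 3.4 km: n = 0.43·exp(−0.304×3.4) = 0.1530
Solid-volume conservation: h(1−n) = h₀(1−n₀) ⇒ h = h₀·(1−n₀)/(1−n)
h = 0.023 × (1 − 0.43)/(1 − 0.1530) = 0.023 × 0.6729 = 0.0155 km

0.015 km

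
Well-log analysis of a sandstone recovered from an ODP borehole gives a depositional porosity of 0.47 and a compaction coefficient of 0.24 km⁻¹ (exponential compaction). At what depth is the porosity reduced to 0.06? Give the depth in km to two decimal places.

8.58 km

Invert Athy's law: z = ln(φ₀/φ) / c
z = ln(0.47/0.06) / 0.24 = ln(7.833) / 0.24 = 2.0584 / 0.24 = 8.577 km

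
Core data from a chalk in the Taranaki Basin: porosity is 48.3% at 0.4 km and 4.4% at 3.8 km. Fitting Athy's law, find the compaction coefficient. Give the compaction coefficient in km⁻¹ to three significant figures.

0.705 km⁻¹

Athy: n(Z) = n₀ e^(−kZ) ⇒ n₁/n₂ = e^{k(Z₂−Z₁)} ⇒ k = ln(n₁/n₂)/(Z₂−Z₁)
k = ln(0.483/0.044) / (3.8 − 0.4) = ln(10.98) / 3.4 = 2.3958 / 3.4 = 0.7047 km⁻¹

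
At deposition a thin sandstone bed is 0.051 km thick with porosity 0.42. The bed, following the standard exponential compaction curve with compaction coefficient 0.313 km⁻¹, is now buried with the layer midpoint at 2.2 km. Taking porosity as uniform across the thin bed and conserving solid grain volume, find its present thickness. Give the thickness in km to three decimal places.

0.037 km

Porosity at 2.2 km: n = 0.42·exp(−0.313×2.2) = 0.2110
Solid-volume conservation: h(1−n) = h₀(1−n₀) ⇒ h = h₀·(1−n₀)/(1−n)
h = 0.051 × (1 − 0.42)/(1 − 0.2110) = 0.051 × 0.7351 = 0.0375 km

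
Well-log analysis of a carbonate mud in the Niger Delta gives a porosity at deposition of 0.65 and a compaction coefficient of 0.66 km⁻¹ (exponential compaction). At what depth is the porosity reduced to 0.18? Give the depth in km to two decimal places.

Invert Athy's law: Z = ln(n₀/n) / c
Z = ln(0.65/0.18) / 0.66 = ln(3.611) / 0.66 = 1.2840 / 0.66 = 1.945 km

1.95 km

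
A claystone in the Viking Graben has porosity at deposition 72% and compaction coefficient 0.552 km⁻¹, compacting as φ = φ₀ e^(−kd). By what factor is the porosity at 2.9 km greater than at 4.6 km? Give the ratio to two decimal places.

φ(d₁)/φ(d₂) = e^(−k·d₁)/e^(−k·d₂) = e^{k(d₂−d₁)}
= exp(0.552 × 1.7) = exp(0.9384) = 2.5559

2.56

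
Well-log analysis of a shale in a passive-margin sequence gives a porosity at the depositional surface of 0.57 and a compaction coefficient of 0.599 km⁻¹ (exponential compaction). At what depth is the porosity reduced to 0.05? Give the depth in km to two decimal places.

Invert Athy's law: d = ln(φ₀/φ) / β
d = ln(0.57/0.05) / 0.599 = ln(11.4) / 0.599 = 2.4336 / 0.599 = 4.063 km

4.06 km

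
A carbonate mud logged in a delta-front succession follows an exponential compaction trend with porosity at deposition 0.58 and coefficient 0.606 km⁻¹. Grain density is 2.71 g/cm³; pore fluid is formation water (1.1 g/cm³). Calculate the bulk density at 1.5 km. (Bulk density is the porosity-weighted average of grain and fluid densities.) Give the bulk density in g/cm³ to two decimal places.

2.33 g/cm³

Porosity at depth: phi = 0.58·exp(−0.606×1.5) = 0.58×0.4029 = 0.2337
Bulk density: ρ_b = (1−phi)ρ_g + phi·ρ_f = 0.7663×2.71 + 0.2337×1.1
       = 2.077 + 0.257 = 2.334 g/cm³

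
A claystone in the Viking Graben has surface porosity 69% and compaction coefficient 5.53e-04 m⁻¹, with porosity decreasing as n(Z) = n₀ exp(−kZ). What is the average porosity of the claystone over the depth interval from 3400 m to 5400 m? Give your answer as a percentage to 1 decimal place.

Working in km (1 km = 1000 m; k in km⁻¹ = k in m⁻¹ × 1000):
⟨n⟩ = (1/(Z₂−Z₁)) ∫ n₀ e^(−kZ) dZ = n₀·(e^(−k·Z₁) − e^(−k·Z₂)) / (k·(Z₂−Z₁))
e^(−0.553×3.4) = 0.1526; e^(−0.553×5.4) = 0.0505
⟨n⟩ = 0.69 × (0.1526 − 0.0505) / (0.553 × 2) = 0.69 × 0.0923 = 0.0637

6.4%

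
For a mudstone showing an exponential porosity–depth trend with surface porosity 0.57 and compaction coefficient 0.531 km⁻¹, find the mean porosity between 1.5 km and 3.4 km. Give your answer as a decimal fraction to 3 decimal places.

0.162

⟨phi⟩ = (1/(Z₂−Z₁)) ∫ phi₀ e^(−βZ) dZ = phi₀·(e^(−β·Z₁) − e^(−β·Z₂)) / (β·(Z₂−Z₁))
e^(−0.531×1.5) = 0.4509; e^(−0.531×3.4) = 0.1644
⟨phi⟩ = 0.57 × (0.4509 − 0.1644) / (0.531 × 1.9) = 0.57 × 0.2840 = 0.1619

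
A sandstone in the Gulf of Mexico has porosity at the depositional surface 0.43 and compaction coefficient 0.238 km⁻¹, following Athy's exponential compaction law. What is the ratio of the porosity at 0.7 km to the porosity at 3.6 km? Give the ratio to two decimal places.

1.99

n(z₁)/n(z₂) = e^(−c·z₁)/e^(−c·z₂) = e^{c(z₂−z₁)}
= exp(0.238 × 2.9) = exp(0.6902) = 1.9941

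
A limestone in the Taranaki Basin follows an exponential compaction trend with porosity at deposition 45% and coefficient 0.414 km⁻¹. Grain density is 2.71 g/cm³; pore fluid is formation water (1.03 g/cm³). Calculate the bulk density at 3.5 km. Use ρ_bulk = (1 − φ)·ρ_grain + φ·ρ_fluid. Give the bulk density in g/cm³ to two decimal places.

Porosity at depth: n = 0.45·exp(−0.414×3.5) = 0.45×0.2348 = 0.1057
Bulk density: ρ_b = (1−n)ρ_g + n·ρ_f = 0.8943×2.71 + 0.1057×1.03
       = 2.424 + 0.109 = 2.532 g/cm³

2.53 g/cm³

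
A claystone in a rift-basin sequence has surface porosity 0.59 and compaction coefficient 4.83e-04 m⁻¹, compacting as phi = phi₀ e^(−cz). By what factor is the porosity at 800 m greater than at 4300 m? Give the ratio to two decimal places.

Working in km (1 km = 1000 m; c in km⁻¹ = c in m⁻¹ × 1000):
phi(z₁)/phi(z₂) = e^(−c·z₁)/e^(−c·z₂) = e^{c(z₂−z₁)}
= exp(0.483 × 3.5) = exp(1.69) = 5.4222

5.42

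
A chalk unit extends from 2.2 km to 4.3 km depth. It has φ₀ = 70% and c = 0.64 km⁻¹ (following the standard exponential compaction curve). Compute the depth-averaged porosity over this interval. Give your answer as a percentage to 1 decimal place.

⟨φ⟩ = (1/(Z₂−Z₁)) ∫ φ₀ e^(−cZ) dZ = φ₀·(e^(−c·Z₁) − e^(−c·Z₂)) / (c·(Z₂−Z₁))
e^(−0.64×2.2) = 0.2446; e^(−0.64×4.3) = 0.0638
⟨φ⟩ = 0.7 × (0.2446 − 0.0638) / (0.64 × 2.1) = 0.7 × 0.1345 = 0.0942

9.4%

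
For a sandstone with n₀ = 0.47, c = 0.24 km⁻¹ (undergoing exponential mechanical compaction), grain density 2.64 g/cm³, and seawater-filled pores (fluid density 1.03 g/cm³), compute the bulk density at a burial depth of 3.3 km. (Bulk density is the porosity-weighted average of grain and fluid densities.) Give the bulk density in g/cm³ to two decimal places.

2.30 g/cm³

Porosity at depth: n = 0.47·exp(−0.24×3.3) = 0.47×0.4529 = 0.2129
Bulk density: ρ_b = (1−n)ρ_g + n·ρ_f = 0.7871×2.64 + 0.2129×1.03
       = 2.078 + 0.219 = 2.297 g/cm³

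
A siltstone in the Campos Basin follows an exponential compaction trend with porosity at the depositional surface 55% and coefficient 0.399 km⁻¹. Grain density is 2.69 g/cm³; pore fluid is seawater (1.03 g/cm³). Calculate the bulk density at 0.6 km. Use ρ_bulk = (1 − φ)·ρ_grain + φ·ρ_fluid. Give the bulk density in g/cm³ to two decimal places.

Porosity at depth: n = 0.55·exp(−0.399×0.6) = 0.55×0.7871 = 0.4329
Bulk density: ρ_b = (1−n)ρ_g + n·ρ_f = 0.5671×2.69 + 0.4329×1.03
       = 1.525 + 0.446 = 1.971 g/cm³

1.97 g/cm³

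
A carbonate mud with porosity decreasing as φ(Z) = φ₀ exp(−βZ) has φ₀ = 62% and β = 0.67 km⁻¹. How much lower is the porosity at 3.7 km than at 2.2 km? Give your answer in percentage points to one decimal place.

φ(2.2) = 0.62·e^(−0.67×2.2) = 0.1420
φ(3.7) = 0.62·e^(−0.67×3.7) = 0.0520
Δφ = 0.1420 − 0.0520 = 0.0900

9.0 percentage points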